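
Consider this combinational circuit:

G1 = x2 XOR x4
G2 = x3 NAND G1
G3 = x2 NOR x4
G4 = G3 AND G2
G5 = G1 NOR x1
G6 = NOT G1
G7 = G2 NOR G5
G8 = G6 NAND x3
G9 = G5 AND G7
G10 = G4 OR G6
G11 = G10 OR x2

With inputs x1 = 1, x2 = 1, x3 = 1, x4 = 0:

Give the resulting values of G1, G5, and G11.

G1 = x2 XOR x4 = 1 XOR 0 = 1
G2 = x3 NAND G1 = 1 NAND 1 = 0
G3 = x2 NOR x4 = 1 NOR 0 = 0
G4 = G3 AND G2 = 0 AND 0 = 0
G5 = G1 NOR x1 = 1 NOR 1 = 0
G6 = NOT G1 = NOT 1 = 0
G10 = G4 OR G6 = 0 OR 0 = 0
G11 = G10 OR x2 = 0 OR 1 = 1

G1 = 1, G5 = 0, G11 = 1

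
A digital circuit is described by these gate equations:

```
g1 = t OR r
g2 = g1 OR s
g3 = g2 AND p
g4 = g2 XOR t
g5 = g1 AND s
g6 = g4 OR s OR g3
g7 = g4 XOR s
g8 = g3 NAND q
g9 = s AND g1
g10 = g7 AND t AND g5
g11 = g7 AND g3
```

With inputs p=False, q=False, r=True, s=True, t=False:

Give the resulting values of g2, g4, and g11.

g2 = True, g4 = True, g11 = False

g1 = t OR r = False OR True = True
g2 = g1 OR s = True OR True = True
g3 = g2 AND p = True AND False = False
g4 = g2 XOR t = True XOR False = True
g7 = g4 XOR s = True XOR True = False
g11 = g7 AND g3 = False AND False = False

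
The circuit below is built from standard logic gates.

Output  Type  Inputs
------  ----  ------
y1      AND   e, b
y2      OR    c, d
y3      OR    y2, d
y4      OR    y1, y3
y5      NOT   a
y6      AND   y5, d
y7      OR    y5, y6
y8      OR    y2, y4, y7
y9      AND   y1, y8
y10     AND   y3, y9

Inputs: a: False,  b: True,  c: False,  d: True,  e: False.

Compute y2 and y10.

y2 = True, y10 = False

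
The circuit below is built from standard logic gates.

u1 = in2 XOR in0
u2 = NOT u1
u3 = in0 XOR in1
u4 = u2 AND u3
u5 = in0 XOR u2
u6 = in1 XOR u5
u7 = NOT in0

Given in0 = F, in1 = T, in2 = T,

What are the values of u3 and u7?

u3 = in0 XOR in1 = F XOR T = T
u7 = NOT in0 = NOT F = T

u3 = T; u7 = T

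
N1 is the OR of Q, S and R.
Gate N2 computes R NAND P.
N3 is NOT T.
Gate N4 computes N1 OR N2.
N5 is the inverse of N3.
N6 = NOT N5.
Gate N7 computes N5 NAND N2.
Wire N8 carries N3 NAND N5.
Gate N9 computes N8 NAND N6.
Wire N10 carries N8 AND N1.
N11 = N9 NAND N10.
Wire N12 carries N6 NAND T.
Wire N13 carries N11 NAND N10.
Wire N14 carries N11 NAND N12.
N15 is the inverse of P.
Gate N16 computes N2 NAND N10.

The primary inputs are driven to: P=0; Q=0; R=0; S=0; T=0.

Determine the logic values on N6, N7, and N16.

N1 = Q OR S OR R = 0 OR 0 OR 0 = 0
N2 = R NAND P = 0 NAND 0 = 1
N3 = NOT T = NOT 0 = 1
N5 = NOT N3 = NOT 1 = 0
N6 = NOT N5 = NOT 0 = 1
N7 = N5 NAND N2 = 0 NAND 1 = 1
N8 = N3 NAND N5 = 1 NAND 0 = 1
N10 = N8 AND N1 = 1 AND 0 = 0
N16 = N2 NAND N10 = 1 NAND 0 = 1

N6 = 1; N7 = 1; N16 = 1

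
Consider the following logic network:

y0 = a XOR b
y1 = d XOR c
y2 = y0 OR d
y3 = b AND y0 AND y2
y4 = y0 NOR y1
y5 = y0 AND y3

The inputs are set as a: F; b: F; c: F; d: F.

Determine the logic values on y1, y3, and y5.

y1 = F; y3 = F; y5 = F

y0 = a XOR b = F XOR F = F
y1 = d XOR c = F XOR F = F
y2 = y0 OR d = F OR F = F
y3 = b AND y0 AND y2 = F AND F AND F = F
y5 = y0 AND y3 = F AND F = F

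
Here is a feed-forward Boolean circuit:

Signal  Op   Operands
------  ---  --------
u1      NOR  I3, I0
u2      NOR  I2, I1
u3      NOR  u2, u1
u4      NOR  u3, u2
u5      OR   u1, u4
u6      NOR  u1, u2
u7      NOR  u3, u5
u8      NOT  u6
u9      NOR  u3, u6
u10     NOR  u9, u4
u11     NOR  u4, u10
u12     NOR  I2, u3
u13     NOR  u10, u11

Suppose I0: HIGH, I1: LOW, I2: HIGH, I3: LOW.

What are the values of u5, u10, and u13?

u5 = LOW, u10 = HIGH, u13 = LOW

u1 = I3 NOR I0 = LOW NOR HIGH = LOW
u2 = I2 NOR I1 = HIGH NOR LOW = LOW
u3 = u2 NOR u1 = LOW NOR LOW = HIGH
u4 = u3 NOR u2 = HIGH NOR LOW = LOW
u5 = u1 OR u4 = LOW OR LOW = LOW
u6 = u1 NOR u2 = LOW NOR LOW = HIGH
u9 = u3 NOR u6 = HIGH NOR HIGH = LOW
u10 = u9 NOR u4 = LOW NOR LOW = HIGH
u11 = u4 NOR u10 = LOW NOR HIGH = LOW
u13 = u10 NOR u11 = HIGH NOR LOW = LOW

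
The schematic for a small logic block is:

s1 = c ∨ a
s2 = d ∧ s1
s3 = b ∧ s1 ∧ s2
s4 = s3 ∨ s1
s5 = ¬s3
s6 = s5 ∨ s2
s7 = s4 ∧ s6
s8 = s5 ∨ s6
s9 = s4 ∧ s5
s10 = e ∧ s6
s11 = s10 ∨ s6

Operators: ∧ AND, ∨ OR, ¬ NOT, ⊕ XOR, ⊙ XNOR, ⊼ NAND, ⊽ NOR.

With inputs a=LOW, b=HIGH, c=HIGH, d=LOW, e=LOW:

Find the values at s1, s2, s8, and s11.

s1 = HIGH, s2 = LOW, s8 = HIGH, s11 = HIGH

s1 = c OR a = HIGH OR LOW = HIGH
s2 = d AND s1 = LOW AND HIGH = LOW
s3 = b AND s1 AND s2 = HIGH AND HIGH AND LOW = LOW
s5 = NOT s3 = NOT LOW = HIGH
s6 = s5 OR s2 = HIGH OR LOW = HIGH
s8 = s5 OR s6 = HIGH OR HIGH = HIGH
s10 = e AND s6 = LOW AND HIGH = LOW
s11 = s10 OR s6 = LOW OR HIGH = HIGH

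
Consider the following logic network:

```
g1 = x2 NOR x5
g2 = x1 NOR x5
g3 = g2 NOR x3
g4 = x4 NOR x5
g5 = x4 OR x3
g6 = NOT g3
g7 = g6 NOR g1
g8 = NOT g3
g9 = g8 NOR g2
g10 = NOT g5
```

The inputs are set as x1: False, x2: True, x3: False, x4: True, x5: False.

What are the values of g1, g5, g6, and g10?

g1 = x2 NOR x5 = True NOR False = False
g2 = x1 NOR x5 = False NOR False = True
g3 = g2 NOR x3 = True NOR False = False
g5 = x4 OR x3 = True OR False = True
g6 = NOT g3 = NOT False = True
g10 = NOT g5 = NOT True = False

g1 = False; g5 = True; g6 = True; g10 = False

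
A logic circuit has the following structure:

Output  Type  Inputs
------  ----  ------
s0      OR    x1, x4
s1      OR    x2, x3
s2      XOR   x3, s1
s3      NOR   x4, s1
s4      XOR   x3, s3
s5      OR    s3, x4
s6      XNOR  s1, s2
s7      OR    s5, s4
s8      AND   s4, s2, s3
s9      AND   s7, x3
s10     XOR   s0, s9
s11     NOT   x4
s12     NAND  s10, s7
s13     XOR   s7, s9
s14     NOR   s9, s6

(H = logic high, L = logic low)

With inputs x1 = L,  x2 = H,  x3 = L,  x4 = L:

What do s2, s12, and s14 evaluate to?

s0 = x1 OR x4 = L OR L = L
s1 = x2 OR x3 = H OR L = H
s2 = x3 XOR s1 = L XOR H = H
s3 = x4 NOR s1 = L NOR H = L
s4 = x3 XOR s3 = L XOR L = L
s5 = s3 OR x4 = L OR L = L
s6 = s1 XNOR s2 = H XNOR H = H
s7 = s5 OR s4 = L OR L = L
s9 = s7 AND x3 = L AND L = L
s10 = s0 XOR s9 = L XOR L = L
s12 = s10 NAND s7 = L NAND L = H
s14 = s9 NOR s6 = L NOR H = L

s2 = H  s12 = H  s14 = L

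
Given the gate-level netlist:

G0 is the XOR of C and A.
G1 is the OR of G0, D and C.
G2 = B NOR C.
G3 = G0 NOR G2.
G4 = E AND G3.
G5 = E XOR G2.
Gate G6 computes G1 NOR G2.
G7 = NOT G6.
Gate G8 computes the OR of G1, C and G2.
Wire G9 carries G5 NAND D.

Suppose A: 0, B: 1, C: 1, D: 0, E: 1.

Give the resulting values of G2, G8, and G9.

G2 = 0, G8 = 1, G9 = 1

G0 = C XOR A = 1 XOR 0 = 1
G1 = G0 OR D OR C = 1 OR 0 OR 1 = 1
G2 = B NOR C = 1 NOR 1 = 0
G5 = E XOR G2 = 1 XOR 0 = 1
G8 = G1 OR C OR G2 = 1 OR 1 OR 0 = 1
G9 = G5 NAND D = 1 NAND 0 = 1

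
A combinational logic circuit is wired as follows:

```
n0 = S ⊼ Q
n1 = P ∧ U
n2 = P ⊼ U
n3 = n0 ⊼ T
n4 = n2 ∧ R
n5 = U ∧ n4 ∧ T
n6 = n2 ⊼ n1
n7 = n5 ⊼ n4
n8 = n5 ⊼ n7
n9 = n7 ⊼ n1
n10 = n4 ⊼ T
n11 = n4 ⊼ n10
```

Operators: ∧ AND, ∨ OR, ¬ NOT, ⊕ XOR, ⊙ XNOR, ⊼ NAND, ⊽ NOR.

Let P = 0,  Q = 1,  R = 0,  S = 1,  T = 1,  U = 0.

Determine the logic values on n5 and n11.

n5 = 0, n11 = 1

n2 = P NAND U = 0 NAND 0 = 1
n4 = n2 AND R = 1 AND 0 = 0
n5 = U AND n4 AND T = 0 AND 0 AND 1 = 0
n10 = n4 NAND T = 0 NAND 1 = 1
n11 = n4 NAND n10 = 0 NAND 1 = 1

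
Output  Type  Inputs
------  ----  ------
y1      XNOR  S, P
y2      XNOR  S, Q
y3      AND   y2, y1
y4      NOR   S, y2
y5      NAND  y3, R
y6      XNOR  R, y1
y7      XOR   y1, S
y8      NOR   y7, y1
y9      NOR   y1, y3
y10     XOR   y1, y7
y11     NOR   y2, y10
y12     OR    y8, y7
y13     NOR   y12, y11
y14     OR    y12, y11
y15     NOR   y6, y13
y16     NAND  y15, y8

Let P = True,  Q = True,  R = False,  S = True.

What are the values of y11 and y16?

y1 = S XNOR P = True XNOR True = True
y2 = S XNOR Q = True XNOR True = True
y6 = R XNOR y1 = False XNOR True = False
y7 = y1 XOR S = True XOR True = False
y8 = y7 NOR y1 = False NOR True = False
y10 = y1 XOR y7 = True XOR False = True
y11 = y2 NOR y10 = True NOR True = False
y12 = y8 OR y7 = False OR False = False
y13 = y12 NOR y11 = False NOR False = True
y15 = y6 NOR y13 = False NOR True = False
y16 = y15 NAND y8 = False NAND False = True

y11 = False; y16 = True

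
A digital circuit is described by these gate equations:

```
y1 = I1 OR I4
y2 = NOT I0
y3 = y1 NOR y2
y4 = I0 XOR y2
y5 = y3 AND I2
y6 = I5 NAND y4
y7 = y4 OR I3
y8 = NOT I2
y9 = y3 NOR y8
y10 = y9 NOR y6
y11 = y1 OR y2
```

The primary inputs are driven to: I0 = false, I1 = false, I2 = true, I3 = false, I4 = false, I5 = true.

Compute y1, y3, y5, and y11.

y1 = I1 OR I4 = false OR false = false
y2 = NOT I0 = NOT false = true
y3 = y1 NOR y2 = false NOR true = false
y5 = y3 AND I2 = false AND true = false
y11 = y1 OR y2 = false OR true = true

y1 = false  y3 = false  y5 = false  y11 = true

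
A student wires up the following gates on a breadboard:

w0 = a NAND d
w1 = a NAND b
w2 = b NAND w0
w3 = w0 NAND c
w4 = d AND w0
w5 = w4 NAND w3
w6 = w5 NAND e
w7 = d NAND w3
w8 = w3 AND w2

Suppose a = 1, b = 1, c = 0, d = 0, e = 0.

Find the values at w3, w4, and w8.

w3 = 1  w4 = 0  w8 = 0

w0 = a NAND d = 1 NAND 0 = 1
w2 = b NAND w0 = 1 NAND 1 = 0
w3 = w0 NAND c = 1 NAND 0 = 1
w4 = d AND w0 = 0 AND 1 = 0
w8 = w3 AND w2 = 1 AND 0 = 0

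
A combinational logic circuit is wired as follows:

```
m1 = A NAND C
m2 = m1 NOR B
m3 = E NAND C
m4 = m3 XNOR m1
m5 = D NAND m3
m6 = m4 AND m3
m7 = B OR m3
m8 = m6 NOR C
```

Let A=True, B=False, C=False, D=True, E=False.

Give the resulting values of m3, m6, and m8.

m3 = True, m6 = True, m8 = False

m1 = A NAND C = True NAND False = True
m3 = E NAND C = False NAND False = True
m4 = m3 XNOR m1 = True XNOR True = True
m6 = m4 AND m3 = True AND True = True
m8 = m6 NOR C = True NOR False = False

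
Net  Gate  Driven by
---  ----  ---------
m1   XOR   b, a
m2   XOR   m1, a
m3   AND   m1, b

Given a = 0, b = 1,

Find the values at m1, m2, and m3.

m1 = b XOR a = 1 XOR 0 = 1
m2 = m1 XOR a = 1 XOR 0 = 1
m3 = m1 AND b = 1 AND 1 = 1

m1 = 1  m2 = 1  m3 = 1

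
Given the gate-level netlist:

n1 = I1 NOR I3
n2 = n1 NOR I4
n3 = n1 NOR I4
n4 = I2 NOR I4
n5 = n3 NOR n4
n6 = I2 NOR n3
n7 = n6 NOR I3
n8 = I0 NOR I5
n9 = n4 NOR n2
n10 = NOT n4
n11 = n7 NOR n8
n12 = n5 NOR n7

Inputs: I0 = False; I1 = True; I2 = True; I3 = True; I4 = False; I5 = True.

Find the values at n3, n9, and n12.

n3 = True, n9 = False, n12 = True

n1 = I1 NOR I3 = True NOR True = False
n2 = n1 NOR I4 = False NOR False = True
n3 = n1 NOR I4 = False NOR False = True
n4 = I2 NOR I4 = True NOR False = False
n5 = n3 NOR n4 = True NOR False = False
n6 = I2 NOR n3 = True NOR True = False
n7 = n6 NOR I3 = False NOR True = False
n9 = n4 NOR n2 = False NOR True = False
n12 = n5 NOR n7 = False NOR False = True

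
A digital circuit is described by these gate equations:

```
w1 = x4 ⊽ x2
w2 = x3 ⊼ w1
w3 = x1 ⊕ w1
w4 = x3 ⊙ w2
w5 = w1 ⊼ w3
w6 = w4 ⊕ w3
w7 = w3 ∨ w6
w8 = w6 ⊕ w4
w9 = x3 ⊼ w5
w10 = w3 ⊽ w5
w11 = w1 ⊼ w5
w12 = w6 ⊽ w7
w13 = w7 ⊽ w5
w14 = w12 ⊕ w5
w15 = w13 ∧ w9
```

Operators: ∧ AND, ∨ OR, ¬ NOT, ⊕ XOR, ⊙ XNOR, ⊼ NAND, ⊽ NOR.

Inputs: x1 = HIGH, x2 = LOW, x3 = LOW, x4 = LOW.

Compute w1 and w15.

w1 = HIGH; w15 = LOW

w1 = x4 NOR x2 = LOW NOR LOW = HIGH
w2 = x3 NAND w1 = LOW NAND HIGH = HIGH
w3 = x1 XOR w1 = HIGH XOR HIGH = LOW
w4 = x3 XNOR w2 = LOW XNOR HIGH = LOW
w5 = w1 NAND w3 = HIGH NAND LOW = HIGH
w6 = w4 XOR w3 = LOW XOR LOW = LOW
w7 = w3 OR w6 = LOW OR LOW = LOW
w9 = x3 NAND w5 = LOW NAND HIGH = HIGH
w13 = w7 NOR w5 = LOW NOR HIGH = LOW
w15 = w13 AND w9 = LOW AND HIGH = LOW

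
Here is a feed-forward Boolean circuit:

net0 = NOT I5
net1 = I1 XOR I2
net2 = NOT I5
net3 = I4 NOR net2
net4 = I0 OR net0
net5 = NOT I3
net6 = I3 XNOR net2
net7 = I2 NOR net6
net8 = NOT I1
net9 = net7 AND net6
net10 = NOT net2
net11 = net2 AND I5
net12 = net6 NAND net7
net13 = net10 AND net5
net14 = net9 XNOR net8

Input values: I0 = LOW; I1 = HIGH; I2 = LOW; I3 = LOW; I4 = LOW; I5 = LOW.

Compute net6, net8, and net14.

net2 = NOT I5 = NOT LOW = HIGH
net6 = I3 XNOR net2 = LOW XNOR HIGH = LOW
net7 = I2 NOR net6 = LOW NOR LOW = HIGH
net8 = NOT I1 = NOT HIGH = LOW
net9 = net7 AND net6 = HIGH AND LOW = LOW
net14 = net9 XNOR net8 = LOW XNOR LOW = HIGH

net6 = LOW, net8 = LOW, net14 = HIGH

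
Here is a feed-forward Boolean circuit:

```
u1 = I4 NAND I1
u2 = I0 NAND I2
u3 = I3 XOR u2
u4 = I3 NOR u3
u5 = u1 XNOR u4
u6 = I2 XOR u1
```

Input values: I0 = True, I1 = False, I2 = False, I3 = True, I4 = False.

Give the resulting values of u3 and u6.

u3 = False, u6 = True

u1 = I4 NAND I1 = False NAND False = True
u2 = I0 NAND I2 = True NAND False = True
u3 = I3 XOR u2 = True XOR True = False
u6 = I2 XOR u1 = False XOR True = True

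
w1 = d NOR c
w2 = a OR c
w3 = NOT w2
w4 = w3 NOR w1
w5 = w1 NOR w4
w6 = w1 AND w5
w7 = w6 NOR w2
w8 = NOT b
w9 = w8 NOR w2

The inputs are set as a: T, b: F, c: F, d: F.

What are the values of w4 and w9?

w1 = d NOR c = F NOR F = T
w2 = a OR c = T OR F = T
w3 = NOT w2 = NOT T = F
w4 = w3 NOR w1 = F NOR T = F
w8 = NOT b = NOT F = T
w9 = w8 NOR w2 = T NOR T = F

w4 = F, w9 = F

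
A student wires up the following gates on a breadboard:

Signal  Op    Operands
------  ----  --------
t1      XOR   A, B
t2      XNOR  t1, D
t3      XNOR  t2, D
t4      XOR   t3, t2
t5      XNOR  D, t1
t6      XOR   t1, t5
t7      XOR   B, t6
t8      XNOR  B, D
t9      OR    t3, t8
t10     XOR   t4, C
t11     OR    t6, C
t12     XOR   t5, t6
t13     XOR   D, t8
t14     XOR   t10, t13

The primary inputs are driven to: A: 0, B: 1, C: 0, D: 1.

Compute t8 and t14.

t1 = A XOR B = 0 XOR 1 = 1
t2 = t1 XNOR D = 1 XNOR 1 = 1
t3 = t2 XNOR D = 1 XNOR 1 = 1
t4 = t3 XOR t2 = 1 XOR 1 = 0
t8 = B XNOR D = 1 XNOR 1 = 1
t10 = t4 XOR C = 0 XOR 0 = 0
t13 = D XOR t8 = 1 XOR 1 = 0
t14 = t10 XOR t13 = 0 XOR 0 = 0

t8 = 1, t14 = 0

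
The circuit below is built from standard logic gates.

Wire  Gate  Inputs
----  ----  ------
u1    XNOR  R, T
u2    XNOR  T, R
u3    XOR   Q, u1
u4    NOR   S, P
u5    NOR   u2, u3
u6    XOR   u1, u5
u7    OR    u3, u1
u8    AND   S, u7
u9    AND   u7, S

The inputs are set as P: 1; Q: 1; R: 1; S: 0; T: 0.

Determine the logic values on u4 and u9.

u4 = 0, u9 = 0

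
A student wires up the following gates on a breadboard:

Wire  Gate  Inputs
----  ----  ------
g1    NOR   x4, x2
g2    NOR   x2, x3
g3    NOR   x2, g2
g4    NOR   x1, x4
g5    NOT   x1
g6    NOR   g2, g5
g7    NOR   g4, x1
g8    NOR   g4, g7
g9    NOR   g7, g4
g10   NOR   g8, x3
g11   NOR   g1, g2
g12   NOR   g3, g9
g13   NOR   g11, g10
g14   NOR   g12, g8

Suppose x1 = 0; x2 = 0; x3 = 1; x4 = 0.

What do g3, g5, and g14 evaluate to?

g2 = x2 NOR x3 = 0 NOR 1 = 0
g3 = x2 NOR g2 = 0 NOR 0 = 1
g4 = x1 NOR x4 = 0 NOR 0 = 1
g5 = NOT x1 = NOT 0 = 1
g7 = g4 NOR x1 = 1 NOR 0 = 0
g8 = g4 NOR g7 = 1 NOR 0 = 0
g9 = g7 NOR g4 = 0 NOR 1 = 0
g12 = g3 NOR g9 = 1 NOR 0 = 0
g14 = g12 NOR g8 = 0 NOR 0 = 1

g3 = 1, g5 = 1, g14 = 1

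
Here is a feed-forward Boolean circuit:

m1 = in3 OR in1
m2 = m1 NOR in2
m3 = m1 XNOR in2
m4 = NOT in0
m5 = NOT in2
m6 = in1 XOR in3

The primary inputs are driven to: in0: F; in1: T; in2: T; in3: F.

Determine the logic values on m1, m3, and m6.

m1 = in3 OR in1 = F OR T = T
m3 = m1 XNOR in2 = T XNOR T = T
m6 = in1 XOR in3 = T XOR F = T

m1 = T, m3 = T, m6 = T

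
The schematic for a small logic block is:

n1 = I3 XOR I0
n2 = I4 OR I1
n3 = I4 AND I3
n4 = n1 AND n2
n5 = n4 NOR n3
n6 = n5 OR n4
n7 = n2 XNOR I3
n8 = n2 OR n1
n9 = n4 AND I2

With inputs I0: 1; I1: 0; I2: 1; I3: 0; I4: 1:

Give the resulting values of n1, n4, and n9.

n1 = I3 XOR I0 = 0 XOR 1 = 1
n2 = I4 OR I1 = 1 OR 0 = 1
n4 = n1 AND n2 = 1 AND 1 = 1
n9 = n4 AND I2 = 1 AND 1 = 1

n1 = 1; n4 = 1; n9 = 1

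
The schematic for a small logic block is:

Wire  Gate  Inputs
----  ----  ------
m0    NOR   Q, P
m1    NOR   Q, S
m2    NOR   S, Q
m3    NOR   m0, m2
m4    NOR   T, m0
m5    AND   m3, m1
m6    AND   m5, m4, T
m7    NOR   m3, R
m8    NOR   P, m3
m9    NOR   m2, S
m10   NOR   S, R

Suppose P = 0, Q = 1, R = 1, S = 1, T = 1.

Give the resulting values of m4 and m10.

m0 = Q NOR P = 1 NOR 0 = 0
m4 = T NOR m0 = 1 NOR 0 = 0
m10 = S NOR R = 1 NOR 1 = 0

m4 = 0, m10 = 0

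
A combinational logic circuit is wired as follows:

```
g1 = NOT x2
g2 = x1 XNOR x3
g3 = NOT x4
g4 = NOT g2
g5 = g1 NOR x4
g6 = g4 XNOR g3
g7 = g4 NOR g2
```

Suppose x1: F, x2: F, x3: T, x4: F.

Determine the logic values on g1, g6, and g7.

g1 = T  g6 = T  g7 = F

g1 = NOT x2 = NOT F = T
g2 = x1 XNOR x3 = F XNOR T = F
g3 = NOT x4 = NOT F = T
g4 = NOT g2 = NOT F = T
g6 = g4 XNOR g3 = T XNOR T = T
g7 = g4 NOR g2 = T NOR F = F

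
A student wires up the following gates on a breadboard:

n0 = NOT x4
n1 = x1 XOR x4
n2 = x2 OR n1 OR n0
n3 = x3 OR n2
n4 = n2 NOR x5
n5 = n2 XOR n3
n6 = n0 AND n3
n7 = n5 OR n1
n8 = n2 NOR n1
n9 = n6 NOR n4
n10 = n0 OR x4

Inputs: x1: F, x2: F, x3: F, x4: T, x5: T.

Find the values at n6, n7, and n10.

n6 = F, n7 = T, n10 = T

n0 = NOT x4 = NOT T = F
n1 = x1 XOR x4 = F XOR T = T
n2 = x2 OR n1 OR n0 = F OR T OR F = T
n3 = x3 OR n2 = F OR T = T
n5 = n2 XOR n3 = T XOR T = F
n6 = n0 AND n3 = F AND T = F
n7 = n5 OR n1 = F OR T = T
n10 = n0 OR x4 = F OR T = T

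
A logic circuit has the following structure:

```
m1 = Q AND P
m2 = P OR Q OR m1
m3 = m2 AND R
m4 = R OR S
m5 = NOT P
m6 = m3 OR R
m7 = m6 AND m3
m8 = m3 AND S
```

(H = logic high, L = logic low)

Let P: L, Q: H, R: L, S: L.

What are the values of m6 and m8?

m6 = L; m8 = L

m1 = Q AND P = H AND L = L
m2 = P OR Q OR m1 = L OR H OR L = H
m3 = m2 AND R = H AND L = L
m6 = m3 OR R = L OR L = L
m8 = m3 AND S = L AND L = L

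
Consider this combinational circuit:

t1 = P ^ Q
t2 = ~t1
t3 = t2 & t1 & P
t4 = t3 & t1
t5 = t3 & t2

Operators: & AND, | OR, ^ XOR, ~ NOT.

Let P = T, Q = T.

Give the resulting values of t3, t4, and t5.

t3 = F, t4 = F, t5 = F

t1 = P XOR Q = T XOR T = F
t2 = NOT t1 = NOT F = T
t3 = t2 AND t1 AND P = T AND F AND T = F
t4 = t3 AND t1 = F AND F = F
t5 = t3 AND t2 = F AND T = F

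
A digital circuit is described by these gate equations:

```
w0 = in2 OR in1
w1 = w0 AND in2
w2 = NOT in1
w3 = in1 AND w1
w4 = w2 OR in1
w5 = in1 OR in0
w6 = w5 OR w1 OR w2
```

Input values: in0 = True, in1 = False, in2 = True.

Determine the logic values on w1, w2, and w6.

w0 = in2 OR in1 = True OR False = True
w1 = w0 AND in2 = True AND True = True
w2 = NOT in1 = NOT False = True
w5 = in1 OR in0 = False OR True = True
w6 = w5 OR w1 OR w2 = True OR True OR True = True

w1 = True  w2 = True  w6 = True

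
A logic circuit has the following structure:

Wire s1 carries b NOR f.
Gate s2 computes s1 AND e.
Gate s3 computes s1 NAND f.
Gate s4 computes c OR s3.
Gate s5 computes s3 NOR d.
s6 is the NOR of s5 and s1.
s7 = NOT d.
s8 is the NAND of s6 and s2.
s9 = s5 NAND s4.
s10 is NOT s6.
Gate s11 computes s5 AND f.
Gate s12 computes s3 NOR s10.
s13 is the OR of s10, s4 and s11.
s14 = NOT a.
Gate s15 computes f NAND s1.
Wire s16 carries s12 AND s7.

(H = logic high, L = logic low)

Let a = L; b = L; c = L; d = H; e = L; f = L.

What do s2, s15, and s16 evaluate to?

s2 = L; s15 = H; s16 = L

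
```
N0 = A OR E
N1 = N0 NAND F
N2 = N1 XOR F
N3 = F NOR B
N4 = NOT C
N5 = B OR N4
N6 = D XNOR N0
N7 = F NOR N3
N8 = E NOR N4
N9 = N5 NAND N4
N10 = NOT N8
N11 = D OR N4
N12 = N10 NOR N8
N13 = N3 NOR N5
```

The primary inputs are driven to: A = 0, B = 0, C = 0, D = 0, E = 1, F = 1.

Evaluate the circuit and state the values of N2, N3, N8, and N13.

N2 = 1, N3 = 0, N8 = 0, N13 = 0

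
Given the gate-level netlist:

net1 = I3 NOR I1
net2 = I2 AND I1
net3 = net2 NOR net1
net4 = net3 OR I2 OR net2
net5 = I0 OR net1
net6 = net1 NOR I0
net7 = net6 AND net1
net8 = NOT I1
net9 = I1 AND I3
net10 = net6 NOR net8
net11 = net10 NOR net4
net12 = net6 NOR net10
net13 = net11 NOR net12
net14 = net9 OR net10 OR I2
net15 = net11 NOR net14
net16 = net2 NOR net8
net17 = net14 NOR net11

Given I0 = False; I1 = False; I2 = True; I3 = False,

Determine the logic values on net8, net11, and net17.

net1 = I3 NOR I1 = False NOR False = True
net2 = I2 AND I1 = True AND False = False
net3 = net2 NOR net1 = False NOR True = False
net4 = net3 OR I2 OR net2 = False OR True OR False = True
net6 = net1 NOR I0 = True NOR False = False
net8 = NOT I1 = NOT False = True
net9 = I1 AND I3 = False AND False = False
net10 = net6 NOR net8 = False NOR True = False
net11 = net10 NOR net4 = False NOR True = False
net14 = net9 OR net10 OR I2 = False OR False OR True = True
net17 = net14 NOR net11 = True NOR False = False

net8 = True, net11 = False, net17 = False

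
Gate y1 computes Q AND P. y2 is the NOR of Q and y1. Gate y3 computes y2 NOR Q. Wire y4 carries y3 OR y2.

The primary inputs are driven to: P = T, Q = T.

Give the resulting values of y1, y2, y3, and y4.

y1 = T; y2 = F; y3 = F; y4 = F

y1 = Q AND P = T AND T = T
y2 = Q NOR y1 = T NOR T = F
y3 = y2 NOR Q = F NOR T = F
y4 = y3 OR y2 = F OR F = F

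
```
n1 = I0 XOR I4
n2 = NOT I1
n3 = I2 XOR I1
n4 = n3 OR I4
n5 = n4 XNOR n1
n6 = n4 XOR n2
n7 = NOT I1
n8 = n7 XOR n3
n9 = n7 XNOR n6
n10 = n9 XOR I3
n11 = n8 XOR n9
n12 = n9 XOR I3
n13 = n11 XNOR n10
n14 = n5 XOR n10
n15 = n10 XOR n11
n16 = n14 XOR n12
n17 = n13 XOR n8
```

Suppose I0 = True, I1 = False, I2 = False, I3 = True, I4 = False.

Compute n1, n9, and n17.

n1 = True; n9 = True; n17 = False

n1 = I0 XOR I4 = True XOR False = True
n2 = NOT I1 = NOT False = True
n3 = I2 XOR I1 = False XOR False = False
n4 = n3 OR I4 = False OR False = False
n6 = n4 XOR n2 = False XOR True = True
n7 = NOT I1 = NOT False = True
n8 = n7 XOR n3 = True XOR False = True
n9 = n7 XNOR n6 = True XNOR True = True
n10 = n9 XOR I3 = True XOR True = False
n11 = n8 XOR n9 = True XOR True = False
n13 = n11 XNOR n10 = False XNOR False = True
n17 = n13 XOR n8 = True XOR True = False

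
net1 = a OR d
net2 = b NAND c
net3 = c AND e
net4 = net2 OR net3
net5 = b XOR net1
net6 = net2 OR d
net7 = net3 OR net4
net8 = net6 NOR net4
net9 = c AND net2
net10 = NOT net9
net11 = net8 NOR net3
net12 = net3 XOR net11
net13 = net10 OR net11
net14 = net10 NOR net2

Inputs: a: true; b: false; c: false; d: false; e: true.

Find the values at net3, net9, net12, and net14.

net3 = false  net9 = false  net12 = true  net14 = false

net2 = b NAND c = false NAND false = true
net3 = c AND e = false AND true = false
net4 = net2 OR net3 = true OR false = true
net6 = net2 OR d = true OR false = true
net8 = net6 NOR net4 = true NOR true = false
net9 = c AND net2 = false AND true = false
net10 = NOT net9 = NOT false = true
net11 = net8 NOR net3 = false NOR false = true
net12 = net3 XOR net11 = false XOR true = true
net14 = net10 NOR net2 = true NOR true = false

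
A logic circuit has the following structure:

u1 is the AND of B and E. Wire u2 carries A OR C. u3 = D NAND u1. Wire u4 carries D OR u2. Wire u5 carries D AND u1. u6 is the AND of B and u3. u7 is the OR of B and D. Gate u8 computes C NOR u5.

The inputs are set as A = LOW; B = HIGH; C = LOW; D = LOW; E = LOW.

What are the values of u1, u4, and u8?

u1 = B AND E = HIGH AND LOW = LOW
u2 = A OR C = LOW OR LOW = LOW
u4 = D OR u2 = LOW OR LOW = LOW
u5 = D AND u1 = LOW AND LOW = LOW
u8 = C NOR u5 = LOW NOR LOW = HIGH

u1 = LOW, u4 = LOW, u8 = HIGH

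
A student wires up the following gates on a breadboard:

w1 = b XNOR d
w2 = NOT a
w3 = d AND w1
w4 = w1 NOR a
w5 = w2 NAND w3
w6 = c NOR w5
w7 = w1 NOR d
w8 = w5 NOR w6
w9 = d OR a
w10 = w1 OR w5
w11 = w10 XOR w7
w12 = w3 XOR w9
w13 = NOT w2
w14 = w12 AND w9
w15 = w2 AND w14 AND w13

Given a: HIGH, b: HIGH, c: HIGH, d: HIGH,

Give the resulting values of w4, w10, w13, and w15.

w4 = LOW, w10 = HIGH, w13 = HIGH, w15 = LOW

w1 = b XNOR d = HIGH XNOR HIGH = HIGH
w2 = NOT a = NOT HIGH = LOW
w3 = d AND w1 = HIGH AND HIGH = HIGH
w4 = w1 NOR a = HIGH NOR HIGH = LOW
w5 = w2 NAND w3 = LOW NAND HIGH = HIGH
w9 = d OR a = HIGH OR HIGH = HIGH
w10 = w1 OR w5 = HIGH OR HIGH = HIGH
w12 = w3 XOR w9 = HIGH XOR HIGH = LOW
w13 = NOT w2 = NOT LOW = HIGH
w14 = w12 AND w9 = LOW AND HIGH = LOW
w15 = w2 AND w14 AND w13 = LOW AND LOW AND HIGH = LOW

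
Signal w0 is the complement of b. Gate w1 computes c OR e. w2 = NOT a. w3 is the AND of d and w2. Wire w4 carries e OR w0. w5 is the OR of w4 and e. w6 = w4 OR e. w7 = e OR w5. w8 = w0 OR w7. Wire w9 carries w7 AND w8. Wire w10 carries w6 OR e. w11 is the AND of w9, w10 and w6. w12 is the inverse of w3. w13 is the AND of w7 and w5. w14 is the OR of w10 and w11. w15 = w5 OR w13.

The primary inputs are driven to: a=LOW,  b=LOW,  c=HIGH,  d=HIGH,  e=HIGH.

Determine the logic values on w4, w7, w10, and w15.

w4 = HIGH; w7 = HIGH; w10 = HIGH; w15 = HIGH

w0 = NOT b = NOT LOW = HIGH
w4 = e OR w0 = HIGH OR HIGH = HIGH
w5 = w4 OR e = HIGH OR HIGH = HIGH
w6 = w4 OR e = HIGH OR HIGH = HIGH
w7 = e OR w5 = HIGH OR HIGH = HIGH
w10 = w6 OR e = HIGH OR HIGH = HIGH
w13 = w7 AND w5 = HIGH AND HIGH = HIGH
w15 = w5 OR w13 = HIGH OR HIGH = HIGH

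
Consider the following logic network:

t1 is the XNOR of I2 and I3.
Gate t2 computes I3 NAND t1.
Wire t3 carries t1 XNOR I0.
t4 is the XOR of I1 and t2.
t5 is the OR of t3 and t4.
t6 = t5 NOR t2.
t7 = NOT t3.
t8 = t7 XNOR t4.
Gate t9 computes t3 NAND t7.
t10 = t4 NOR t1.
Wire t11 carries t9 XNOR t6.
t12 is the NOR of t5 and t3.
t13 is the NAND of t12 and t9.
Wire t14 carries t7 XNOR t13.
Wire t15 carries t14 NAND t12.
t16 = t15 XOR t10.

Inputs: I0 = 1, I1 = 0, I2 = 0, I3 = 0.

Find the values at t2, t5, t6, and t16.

t1 = I2 XNOR I3 = 0 XNOR 0 = 1
t2 = I3 NAND t1 = 0 NAND 1 = 1
t3 = t1 XNOR I0 = 1 XNOR 1 = 1
t4 = I1 XOR t2 = 0 XOR 1 = 1
t5 = t3 OR t4 = 1 OR 1 = 1
t6 = t5 NOR t2 = 1 NOR 1 = 0
t7 = NOT t3 = NOT 1 = 0
t9 = t3 NAND t7 = 1 NAND 0 = 1
t10 = t4 NOR t1 = 1 NOR 1 = 0
t12 = t5 NOR t3 = 1 NOR 1 = 0
t13 = t12 NAND t9 = 0 NAND 1 = 1
t14 = t7 XNOR t13 = 0 XNOR 1 = 0
t15 = t14 NAND t12 = 0 NAND 0 = 1
t16 = t15 XOR t10 = 1 XOR 0 = 1

t2 = 1; t5 = 1; t6 = 0; t16 = 1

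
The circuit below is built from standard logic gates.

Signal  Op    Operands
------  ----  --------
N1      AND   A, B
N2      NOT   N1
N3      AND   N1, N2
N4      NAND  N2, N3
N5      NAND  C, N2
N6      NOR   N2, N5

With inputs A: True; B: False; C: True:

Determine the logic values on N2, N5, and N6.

N1 = A AND B = True AND False = False
N2 = NOT N1 = NOT False = True
N5 = C NAND N2 = True NAND True = False
N6 = N2 NOR N5 = True NOR False = False

N2 = True, N5 = False, N6 = False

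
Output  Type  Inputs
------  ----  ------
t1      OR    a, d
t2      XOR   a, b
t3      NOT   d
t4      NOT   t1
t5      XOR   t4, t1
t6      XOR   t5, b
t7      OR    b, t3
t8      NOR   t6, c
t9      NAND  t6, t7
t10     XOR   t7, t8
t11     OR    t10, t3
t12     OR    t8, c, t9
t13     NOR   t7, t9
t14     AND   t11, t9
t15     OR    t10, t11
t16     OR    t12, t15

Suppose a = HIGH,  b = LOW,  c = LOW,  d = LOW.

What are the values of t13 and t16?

t13 = LOW, t16 = HIGH

t1 = a OR d = HIGH OR LOW = HIGH
t3 = NOT d = NOT LOW = HIGH
t4 = NOT t1 = NOT HIGH = LOW
t5 = t4 XOR t1 = LOW XOR HIGH = HIGH
t6 = t5 XOR b = HIGH XOR LOW = HIGH
t7 = b OR t3 = LOW OR HIGH = HIGH
t8 = t6 NOR c = HIGH NOR LOW = LOW
t9 = t6 NAND t7 = HIGH NAND HIGH = LOW
t10 = t7 XOR t8 = HIGH XOR LOW = HIGH
t11 = t10 OR t3 = HIGH OR HIGH = HIGH
t12 = t8 OR c OR t9 = LOW OR LOW OR LOW = LOW
t13 = t7 NOR t9 = HIGH NOR LOW = LOW
t15 = t10 OR t11 = HIGH OR HIGH = HIGH
t16 = t12 OR t15 = LOW OR HIGH = HIGH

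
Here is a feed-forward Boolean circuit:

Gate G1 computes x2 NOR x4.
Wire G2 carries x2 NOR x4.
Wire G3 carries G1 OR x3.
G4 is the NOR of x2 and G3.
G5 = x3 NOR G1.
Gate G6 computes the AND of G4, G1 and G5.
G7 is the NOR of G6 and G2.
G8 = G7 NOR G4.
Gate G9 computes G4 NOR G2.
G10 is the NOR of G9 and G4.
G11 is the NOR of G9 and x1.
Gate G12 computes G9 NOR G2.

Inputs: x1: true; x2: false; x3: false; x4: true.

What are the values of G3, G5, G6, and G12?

G1 = x2 NOR x4 = false NOR true = false
G2 = x2 NOR x4 = false NOR true = false
G3 = G1 OR x3 = false OR false = false
G4 = x2 NOR G3 = false NOR false = true
G5 = x3 NOR G1 = false NOR false = true
G6 = G4 AND G1 AND G5 = true AND false AND true = false
G9 = G4 NOR G2 = true NOR false = false
G12 = G9 NOR G2 = false NOR false = true

G3 = false, G5 = true, G6 = false, G12 = true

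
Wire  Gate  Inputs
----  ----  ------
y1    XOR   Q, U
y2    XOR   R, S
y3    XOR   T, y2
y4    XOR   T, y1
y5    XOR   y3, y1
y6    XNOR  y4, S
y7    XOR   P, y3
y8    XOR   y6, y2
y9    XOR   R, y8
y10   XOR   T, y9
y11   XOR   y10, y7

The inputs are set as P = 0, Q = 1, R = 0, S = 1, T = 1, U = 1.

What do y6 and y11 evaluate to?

y6 = 1, y11 = 1

y1 = Q XOR U = 1 XOR 1 = 0
y2 = R XOR S = 0 XOR 1 = 1
y3 = T XOR y2 = 1 XOR 1 = 0
y4 = T XOR y1 = 1 XOR 0 = 1
y6 = y4 XNOR S = 1 XNOR 1 = 1
y7 = P XOR y3 = 0 XOR 0 = 0
y8 = y6 XOR y2 = 1 XOR 1 = 0
y9 = R XOR y8 = 0 XOR 0 = 0
y10 = T XOR y9 = 1 XOR 0 = 1
y11 = y10 XOR y7 = 1 XOR 0 = 1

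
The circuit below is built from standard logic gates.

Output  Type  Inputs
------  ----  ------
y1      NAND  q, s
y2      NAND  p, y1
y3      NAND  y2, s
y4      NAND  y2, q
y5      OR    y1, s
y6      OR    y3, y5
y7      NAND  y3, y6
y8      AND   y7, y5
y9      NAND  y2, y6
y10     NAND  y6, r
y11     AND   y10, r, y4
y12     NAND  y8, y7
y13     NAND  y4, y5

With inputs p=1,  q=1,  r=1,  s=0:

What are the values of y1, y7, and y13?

y1 = 1  y7 = 0  y13 = 0

y1 = q NAND s = 1 NAND 0 = 1
y2 = p NAND y1 = 1 NAND 1 = 0
y3 = y2 NAND s = 0 NAND 0 = 1
y4 = y2 NAND q = 0 NAND 1 = 1
y5 = y1 OR s = 1 OR 0 = 1
y6 = y3 OR y5 = 1 OR 1 = 1
y7 = y3 NAND y6 = 1 NAND 1 = 0
y13 = y4 NAND y5 = 1 NAND 1 = 0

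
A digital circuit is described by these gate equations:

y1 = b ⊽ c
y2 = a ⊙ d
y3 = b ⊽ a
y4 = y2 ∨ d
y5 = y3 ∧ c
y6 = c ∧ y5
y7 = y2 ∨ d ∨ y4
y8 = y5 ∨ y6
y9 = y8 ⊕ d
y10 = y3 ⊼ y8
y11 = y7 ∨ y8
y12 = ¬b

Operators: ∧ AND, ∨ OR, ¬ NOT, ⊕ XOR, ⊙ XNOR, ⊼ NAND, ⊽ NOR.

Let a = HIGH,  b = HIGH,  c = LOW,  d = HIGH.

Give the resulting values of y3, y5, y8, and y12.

y3 = LOW, y5 = LOW, y8 = LOW, y12 = LOW

y3 = b NOR a = HIGH NOR HIGH = LOW
y5 = y3 AND c = LOW AND LOW = LOW
y6 = c AND y5 = LOW AND LOW = LOW
y8 = y5 OR y6 = LOW OR LOW = LOW
y12 = NOT b = NOT HIGH = LOW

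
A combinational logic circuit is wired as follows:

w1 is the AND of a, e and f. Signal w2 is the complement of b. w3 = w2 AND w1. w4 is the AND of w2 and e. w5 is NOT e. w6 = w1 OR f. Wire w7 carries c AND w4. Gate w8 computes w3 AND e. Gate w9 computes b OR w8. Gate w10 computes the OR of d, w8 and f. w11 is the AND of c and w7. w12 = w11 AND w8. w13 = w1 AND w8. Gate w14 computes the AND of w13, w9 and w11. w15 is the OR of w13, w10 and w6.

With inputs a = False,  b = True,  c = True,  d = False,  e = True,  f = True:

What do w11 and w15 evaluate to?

w1 = a AND e AND f = False AND True AND True = False
w2 = NOT b = NOT True = False
w3 = w2 AND w1 = False AND False = False
w4 = w2 AND e = False AND True = False
w6 = w1 OR f = False OR True = True
w7 = c AND w4 = True AND False = False
w8 = w3 AND e = False AND True = False
w10 = d OR w8 OR f = False OR False OR True = True
w11 = c AND w7 = True AND False = False
w13 = w1 AND w8 = False AND False = False
w15 = w13 OR w10 OR w6 = False OR True OR True = True

w11 = False  w15 = True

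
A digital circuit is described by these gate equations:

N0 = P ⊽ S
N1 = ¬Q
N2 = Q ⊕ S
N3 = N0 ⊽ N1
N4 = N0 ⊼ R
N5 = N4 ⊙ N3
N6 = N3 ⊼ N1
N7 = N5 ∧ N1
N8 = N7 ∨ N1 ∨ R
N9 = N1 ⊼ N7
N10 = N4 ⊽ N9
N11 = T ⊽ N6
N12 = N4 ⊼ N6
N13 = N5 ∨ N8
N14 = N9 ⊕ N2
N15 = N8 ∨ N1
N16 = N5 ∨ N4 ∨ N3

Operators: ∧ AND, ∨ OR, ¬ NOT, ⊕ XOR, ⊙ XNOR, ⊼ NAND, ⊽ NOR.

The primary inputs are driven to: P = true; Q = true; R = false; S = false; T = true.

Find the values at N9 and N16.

N0 = P NOR S = true NOR false = false
N1 = NOT Q = NOT true = false
N3 = N0 NOR N1 = false NOR false = true
N4 = N0 NAND R = false NAND false = true
N5 = N4 XNOR N3 = true XNOR true = true
N7 = N5 AND N1 = true AND false = false
N9 = N1 NAND N7 = false NAND false = true
N16 = N5 OR N4 OR N3 = true OR true OR true = true

N9 = true; N16 = true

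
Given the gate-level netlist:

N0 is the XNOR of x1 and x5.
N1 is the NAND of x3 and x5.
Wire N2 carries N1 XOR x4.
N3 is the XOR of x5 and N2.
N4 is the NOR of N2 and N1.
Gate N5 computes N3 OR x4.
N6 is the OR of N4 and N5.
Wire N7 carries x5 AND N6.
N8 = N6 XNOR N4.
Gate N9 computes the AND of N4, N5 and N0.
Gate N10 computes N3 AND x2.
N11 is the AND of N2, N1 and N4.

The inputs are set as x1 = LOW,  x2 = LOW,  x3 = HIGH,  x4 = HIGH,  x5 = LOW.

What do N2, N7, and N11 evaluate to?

N2 = LOW, N7 = LOW, N11 = LOW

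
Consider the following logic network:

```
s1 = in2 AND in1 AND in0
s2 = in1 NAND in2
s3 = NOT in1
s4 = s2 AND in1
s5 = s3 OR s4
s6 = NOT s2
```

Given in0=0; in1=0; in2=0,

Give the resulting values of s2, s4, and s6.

s2 = 1, s4 = 0, s6 = 0

s2 = in1 NAND in2 = 0 NAND 0 = 1
s4 = s2 AND in1 = 1 AND 0 = 0
s6 = NOT s2 = NOT 1 = 0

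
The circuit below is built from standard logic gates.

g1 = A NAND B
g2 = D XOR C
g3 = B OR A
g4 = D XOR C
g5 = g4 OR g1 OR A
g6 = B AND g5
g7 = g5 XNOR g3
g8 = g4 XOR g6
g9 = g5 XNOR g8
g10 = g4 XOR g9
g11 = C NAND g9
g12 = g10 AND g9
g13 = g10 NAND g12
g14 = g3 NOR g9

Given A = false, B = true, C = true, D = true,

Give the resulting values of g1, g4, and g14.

g1 = A NAND B = false NAND true = true
g3 = B OR A = true OR false = true
g4 = D XOR C = true XOR true = false
g5 = g4 OR g1 OR A = false OR true OR false = true
g6 = B AND g5 = true AND true = true
g8 = g4 XOR g6 = false XOR true = true
g9 = g5 XNOR g8 = true XNOR true = true
g14 = g3 NOR g9 = true NOR true = false

g1 = true, g4 = false, g14 = false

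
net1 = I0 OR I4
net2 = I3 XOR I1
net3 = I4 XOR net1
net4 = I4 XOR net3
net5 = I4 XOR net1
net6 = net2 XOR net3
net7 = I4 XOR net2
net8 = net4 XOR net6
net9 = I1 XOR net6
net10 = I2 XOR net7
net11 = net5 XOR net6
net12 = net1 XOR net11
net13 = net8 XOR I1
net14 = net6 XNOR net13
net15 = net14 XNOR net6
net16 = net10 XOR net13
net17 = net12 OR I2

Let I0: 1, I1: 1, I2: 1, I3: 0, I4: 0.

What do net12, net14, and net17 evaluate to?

net1 = I0 OR I4 = 1 OR 0 = 1
net2 = I3 XOR I1 = 0 XOR 1 = 1
net3 = I4 XOR net1 = 0 XOR 1 = 1
net4 = I4 XOR net3 = 0 XOR 1 = 1
net5 = I4 XOR net1 = 0 XOR 1 = 1
net6 = net2 XOR net3 = 1 XOR 1 = 0
net8 = net4 XOR net6 = 1 XOR 0 = 1
net11 = net5 XOR net6 = 1 XOR 0 = 1
net12 = net1 XOR net11 = 1 XOR 1 = 0
net13 = net8 XOR I1 = 1 XOR 1 = 0
net14 = net6 XNOR net13 = 0 XNOR 0 = 1
net17 = net12 OR I2 = 0 OR 1 = 1

net12 = 0, net14 = 1, net17 = 1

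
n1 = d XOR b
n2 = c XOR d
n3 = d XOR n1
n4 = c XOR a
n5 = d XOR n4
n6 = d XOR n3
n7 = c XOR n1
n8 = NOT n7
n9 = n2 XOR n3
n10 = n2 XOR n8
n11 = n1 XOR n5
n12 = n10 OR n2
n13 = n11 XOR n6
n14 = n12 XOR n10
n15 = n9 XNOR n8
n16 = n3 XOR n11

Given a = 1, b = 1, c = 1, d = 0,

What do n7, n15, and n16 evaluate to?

n7 = 0; n15 = 0; n16 = 0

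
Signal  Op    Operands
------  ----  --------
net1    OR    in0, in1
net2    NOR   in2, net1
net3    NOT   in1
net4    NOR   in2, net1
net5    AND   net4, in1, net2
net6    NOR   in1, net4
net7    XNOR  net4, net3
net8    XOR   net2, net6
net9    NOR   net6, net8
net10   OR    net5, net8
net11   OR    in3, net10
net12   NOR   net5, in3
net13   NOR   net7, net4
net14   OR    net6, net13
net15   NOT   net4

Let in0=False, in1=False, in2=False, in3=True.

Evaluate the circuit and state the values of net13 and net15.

net1 = in0 OR in1 = False OR False = False
net3 = NOT in1 = NOT False = True
net4 = in2 NOR net1 = False NOR False = True
net7 = net4 XNOR net3 = True XNOR True = True
net13 = net7 NOR net4 = True NOR True = False
net15 = NOT net4 = NOT True = False

net13 = False, net15 = False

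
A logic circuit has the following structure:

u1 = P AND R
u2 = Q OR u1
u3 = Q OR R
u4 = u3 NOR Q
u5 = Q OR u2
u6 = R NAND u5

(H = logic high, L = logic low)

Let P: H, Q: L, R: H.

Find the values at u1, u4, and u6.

u1 = H; u4 = L; u6 = L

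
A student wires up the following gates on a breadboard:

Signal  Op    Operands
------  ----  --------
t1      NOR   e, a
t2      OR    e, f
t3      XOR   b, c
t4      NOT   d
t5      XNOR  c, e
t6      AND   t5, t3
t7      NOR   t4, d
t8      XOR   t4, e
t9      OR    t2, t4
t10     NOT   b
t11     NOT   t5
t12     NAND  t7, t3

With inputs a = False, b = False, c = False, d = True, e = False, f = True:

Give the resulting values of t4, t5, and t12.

t4 = False, t5 = True, t12 = True

t3 = b XOR c = False XOR False = False
t4 = NOT d = NOT True = False
t5 = c XNOR e = False XNOR False = True
t7 = t4 NOR d = False NOR True = False
t12 = t7 NAND t3 = False NAND False = True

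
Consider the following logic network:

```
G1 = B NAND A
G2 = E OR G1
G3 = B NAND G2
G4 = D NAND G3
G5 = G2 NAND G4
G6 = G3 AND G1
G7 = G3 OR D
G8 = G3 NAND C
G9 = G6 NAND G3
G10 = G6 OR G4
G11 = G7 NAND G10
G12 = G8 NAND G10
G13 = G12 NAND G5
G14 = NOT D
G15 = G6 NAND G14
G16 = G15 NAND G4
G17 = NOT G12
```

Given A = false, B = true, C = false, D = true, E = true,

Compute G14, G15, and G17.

G1 = B NAND A = true NAND false = true
G2 = E OR G1 = true OR true = true
G3 = B NAND G2 = true NAND true = false
G4 = D NAND G3 = true NAND false = true
G6 = G3 AND G1 = false AND true = false
G8 = G3 NAND C = false NAND false = true
G10 = G6 OR G4 = false OR true = true
G12 = G8 NAND G10 = true NAND true = false
G14 = NOT D = NOT true = false
G15 = G6 NAND G14 = false NAND false = true
G17 = NOT G12 = NOT false = true

G14 = false  G15 = true  G17 = true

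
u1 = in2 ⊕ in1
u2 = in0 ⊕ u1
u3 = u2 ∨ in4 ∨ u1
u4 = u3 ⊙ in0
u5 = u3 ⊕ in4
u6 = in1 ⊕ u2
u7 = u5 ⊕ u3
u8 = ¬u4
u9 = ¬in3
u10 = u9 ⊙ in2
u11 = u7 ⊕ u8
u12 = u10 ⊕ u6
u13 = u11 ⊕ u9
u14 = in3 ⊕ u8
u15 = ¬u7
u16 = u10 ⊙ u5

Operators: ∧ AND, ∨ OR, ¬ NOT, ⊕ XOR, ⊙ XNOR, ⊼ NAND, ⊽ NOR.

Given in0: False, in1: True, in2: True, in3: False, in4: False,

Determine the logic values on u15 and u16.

u15 = True; u16 = False

u1 = in2 XOR in1 = True XOR True = False
u2 = in0 XOR u1 = False XOR False = False
u3 = u2 OR in4 OR u1 = False OR False OR False = False
u5 = u3 XOR in4 = False XOR False = False
u7 = u5 XOR u3 = False XOR False = False
u9 = NOT in3 = NOT False = True
u10 = u9 XNOR in2 = True XNOR True = True
u15 = NOT u7 = NOT False = True
u16 = u10 XNOR u5 = True XNOR False = False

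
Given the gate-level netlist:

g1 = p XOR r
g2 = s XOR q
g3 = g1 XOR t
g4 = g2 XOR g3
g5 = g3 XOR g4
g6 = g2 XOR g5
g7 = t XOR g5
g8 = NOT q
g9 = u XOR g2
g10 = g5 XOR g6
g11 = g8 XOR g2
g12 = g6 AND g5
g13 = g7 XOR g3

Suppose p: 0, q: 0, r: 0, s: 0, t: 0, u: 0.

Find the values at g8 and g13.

g8 = 1, g13 = 0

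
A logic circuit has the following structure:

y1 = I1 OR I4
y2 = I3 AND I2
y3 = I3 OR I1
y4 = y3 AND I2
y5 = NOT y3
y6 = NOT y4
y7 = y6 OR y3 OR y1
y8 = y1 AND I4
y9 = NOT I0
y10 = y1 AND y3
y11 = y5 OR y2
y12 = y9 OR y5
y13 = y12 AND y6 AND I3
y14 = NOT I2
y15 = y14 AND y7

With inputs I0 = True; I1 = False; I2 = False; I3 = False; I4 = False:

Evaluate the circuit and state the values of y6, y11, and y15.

y1 = I1 OR I4 = False OR False = False
y2 = I3 AND I2 = False AND False = False
y3 = I3 OR I1 = False OR False = False
y4 = y3 AND I2 = False AND False = False
y5 = NOT y3 = NOT False = True
y6 = NOT y4 = NOT False = True
y7 = y6 OR y3 OR y1 = True OR False OR False = True
y11 = y5 OR y2 = True OR False = True
y14 = NOT I2 = NOT False = True
y15 = y14 AND y7 = True AND True = True

y6 = True; y11 = True; y15 = True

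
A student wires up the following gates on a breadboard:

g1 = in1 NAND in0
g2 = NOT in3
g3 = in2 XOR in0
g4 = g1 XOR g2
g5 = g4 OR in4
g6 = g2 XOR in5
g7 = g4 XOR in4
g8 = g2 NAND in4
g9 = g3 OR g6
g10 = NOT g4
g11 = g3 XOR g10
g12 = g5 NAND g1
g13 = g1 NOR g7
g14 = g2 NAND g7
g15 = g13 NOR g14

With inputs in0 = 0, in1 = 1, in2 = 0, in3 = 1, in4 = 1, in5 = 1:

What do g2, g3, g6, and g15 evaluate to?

g1 = in1 NAND in0 = 1 NAND 0 = 1
g2 = NOT in3 = NOT 1 = 0
g3 = in2 XOR in0 = 0 XOR 0 = 0
g4 = g1 XOR g2 = 1 XOR 0 = 1
g6 = g2 XOR in5 = 0 XOR 1 = 1
g7 = g4 XOR in4 = 1 XOR 1 = 0
g13 = g1 NOR g7 = 1 NOR 0 = 0
g14 = g2 NAND g7 = 0 NAND 0 = 1
g15 = g13 NOR g14 = 0 NOR 1 = 0

g2 = 0, g3 = 0, g6 = 1, g15 = 0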